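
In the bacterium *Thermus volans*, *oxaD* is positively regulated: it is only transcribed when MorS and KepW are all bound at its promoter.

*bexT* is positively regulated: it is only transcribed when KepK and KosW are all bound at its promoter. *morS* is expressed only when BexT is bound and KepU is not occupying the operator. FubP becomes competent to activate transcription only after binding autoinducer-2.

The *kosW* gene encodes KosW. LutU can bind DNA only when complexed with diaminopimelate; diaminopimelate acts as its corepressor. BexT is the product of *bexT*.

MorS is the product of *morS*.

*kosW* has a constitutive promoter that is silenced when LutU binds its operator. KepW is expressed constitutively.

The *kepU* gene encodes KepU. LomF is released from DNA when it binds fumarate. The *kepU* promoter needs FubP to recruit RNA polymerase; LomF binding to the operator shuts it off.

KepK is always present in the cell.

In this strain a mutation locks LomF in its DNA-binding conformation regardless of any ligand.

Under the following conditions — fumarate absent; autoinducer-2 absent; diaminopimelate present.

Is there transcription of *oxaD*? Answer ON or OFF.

KepK is produced constitutively and is active.
Diaminopimelate is present, so LutU is active.
With repressor LutU bound, *kosW* is not transcribed.
So KosW is not produced.
Required activator KosW is absent, so *bexT* is not transcribed.
So BexT is not produced.
Autoinducer-2 is absent, so FubP is inactive.
LomF is constitutively active in this strain.
With repressor LomF bound, *kepU* is not transcribed.
So KepU is not produced.
Required activator BexT is absent, so *morS* is not transcribed.
So MorS is not produced.
KepW is produced constitutively and is active.
Required activator MorS is absent, so *oxaD* is not transcribed.

OFF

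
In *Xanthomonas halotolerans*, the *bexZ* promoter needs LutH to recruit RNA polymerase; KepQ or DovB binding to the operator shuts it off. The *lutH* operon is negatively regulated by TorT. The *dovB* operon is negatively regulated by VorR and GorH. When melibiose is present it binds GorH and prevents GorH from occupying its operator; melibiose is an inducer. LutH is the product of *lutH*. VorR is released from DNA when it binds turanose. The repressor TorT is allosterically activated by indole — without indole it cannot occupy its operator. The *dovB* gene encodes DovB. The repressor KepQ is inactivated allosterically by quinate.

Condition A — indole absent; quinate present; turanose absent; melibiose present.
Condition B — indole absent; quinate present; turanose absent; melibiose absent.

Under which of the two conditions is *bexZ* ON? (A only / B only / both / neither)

Condition A:
Indole is absent, so TorT is inactive.
With no repressor bound, *lutH* is transcribed.
So LutH is produced and active.
Quinate is present, so KepQ is inactive.
Turanose is absent, so VorR is active.
Melibiose is present, so GorH is inactive.
With repressor VorR bound, *dovB* is not transcribed.
So DovB is not produced.
No repressor is bound and LutH is active, so *bexZ* is transcribed.
→ *bexZ* is ON in A.
Condition B:
Indole is absent, so TorT is inactive.
With no repressor bound, *lutH* is transcribed.
So LutH is produced and active.
Quinate is present, so KepQ is inactive.
Turanose is absent, so VorR is active.
Melibiose is absent, so GorH is active.
With repressor VorR bound, *dovB* is not transcribed.
So DovB is not produced.
No repressor is bound and LutH is active, so *bexZ* is transcribed.
→ *bexZ* is ON in B.

both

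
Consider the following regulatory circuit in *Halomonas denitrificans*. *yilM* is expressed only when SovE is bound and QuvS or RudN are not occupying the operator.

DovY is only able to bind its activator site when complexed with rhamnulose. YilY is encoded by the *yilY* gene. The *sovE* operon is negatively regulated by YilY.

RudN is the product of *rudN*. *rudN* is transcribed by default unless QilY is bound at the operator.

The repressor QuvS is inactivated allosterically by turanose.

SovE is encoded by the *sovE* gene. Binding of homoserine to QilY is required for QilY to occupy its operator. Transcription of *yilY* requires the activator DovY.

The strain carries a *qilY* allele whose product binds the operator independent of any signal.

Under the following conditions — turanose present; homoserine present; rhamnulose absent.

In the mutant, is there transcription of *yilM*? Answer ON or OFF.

ON

Turanose is present, so QuvS is inactive.
QilY is constitutively active in this strain.
With repressor QilY bound, *rudN* is not transcribed.
So RudN is not produced.
Rhamnulose is absent, so DovY is inactive.
Required activator DovY is absent, so *yilY* is not transcribed.
So YilY is not produced.
With no repressor bound, *sovE* is transcribed.
So SovE is produced and active.
No repressor is bound and SovE is active, so *yilM* is transcribed.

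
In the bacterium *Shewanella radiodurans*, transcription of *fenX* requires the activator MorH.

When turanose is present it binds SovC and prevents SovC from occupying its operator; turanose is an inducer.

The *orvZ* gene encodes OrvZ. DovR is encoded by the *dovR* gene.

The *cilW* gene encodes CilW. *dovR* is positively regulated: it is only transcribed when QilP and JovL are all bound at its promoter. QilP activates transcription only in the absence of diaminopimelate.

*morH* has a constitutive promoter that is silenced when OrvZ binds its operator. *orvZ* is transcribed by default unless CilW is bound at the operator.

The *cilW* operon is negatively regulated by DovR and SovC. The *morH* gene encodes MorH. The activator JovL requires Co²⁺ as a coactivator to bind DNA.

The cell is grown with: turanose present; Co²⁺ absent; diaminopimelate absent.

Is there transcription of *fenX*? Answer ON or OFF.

ON

Diaminopimelate is absent, so QilP is active.
Co²⁺ is absent, so JovL is inactive.
Required activator JovL is absent, so *dovR* is not transcribed.
So DovR is not produced.
Turanose is present, so SovC is inactive.
With no repressor bound, *cilW* is transcribed.
So CilW is produced and active.
With repressor CilW bound, *orvZ* is not transcribed.
So OrvZ is not produced.
With no repressor bound, *morH* is transcribed.
So MorH is produced and active.
No repressor is bound and MorH is active, so *fenX* is transcribed.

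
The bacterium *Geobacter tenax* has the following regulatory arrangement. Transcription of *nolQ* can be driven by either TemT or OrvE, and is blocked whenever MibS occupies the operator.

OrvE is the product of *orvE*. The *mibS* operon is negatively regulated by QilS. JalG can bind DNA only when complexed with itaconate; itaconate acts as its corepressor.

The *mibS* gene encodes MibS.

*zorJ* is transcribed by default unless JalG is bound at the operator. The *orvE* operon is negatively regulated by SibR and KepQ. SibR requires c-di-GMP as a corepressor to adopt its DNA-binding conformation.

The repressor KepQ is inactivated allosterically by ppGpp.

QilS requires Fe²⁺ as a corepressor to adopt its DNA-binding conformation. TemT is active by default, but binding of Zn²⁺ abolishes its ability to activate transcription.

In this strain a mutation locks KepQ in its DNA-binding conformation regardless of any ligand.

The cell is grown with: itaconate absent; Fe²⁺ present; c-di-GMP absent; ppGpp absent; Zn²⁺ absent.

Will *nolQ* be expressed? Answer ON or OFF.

ON

Zn²⁺ is absent, so TemT is active.
c-di-GMP is absent, so SibR is inactive.
KepQ is constitutively active in this strain.
With repressor KepQ bound, *orvE* is not transcribed.
So OrvE is not produced.
Fe²⁺ is present, so QilS is active.
With repressor QilS bound, *mibS* is not transcribed.
So MibS is not produced.
Activator TemT is present, so *nolQ* is transcribed.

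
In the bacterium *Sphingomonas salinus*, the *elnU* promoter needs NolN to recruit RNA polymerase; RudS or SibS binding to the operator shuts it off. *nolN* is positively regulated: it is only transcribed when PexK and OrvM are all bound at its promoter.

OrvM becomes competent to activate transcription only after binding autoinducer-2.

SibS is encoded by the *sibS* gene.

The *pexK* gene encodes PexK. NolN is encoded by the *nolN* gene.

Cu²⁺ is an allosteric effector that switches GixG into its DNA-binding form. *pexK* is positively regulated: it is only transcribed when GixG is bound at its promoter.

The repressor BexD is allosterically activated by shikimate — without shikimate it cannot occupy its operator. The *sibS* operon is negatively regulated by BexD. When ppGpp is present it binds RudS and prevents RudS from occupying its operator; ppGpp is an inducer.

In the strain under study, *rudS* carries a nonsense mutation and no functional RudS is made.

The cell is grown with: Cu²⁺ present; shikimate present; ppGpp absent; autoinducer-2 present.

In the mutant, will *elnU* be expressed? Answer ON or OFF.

ON

RudS is non-functional in this strain, so it has no effect.
Cu²⁺ is present, so GixG is active.
No repressor is bound and GixG is active, so *pexK* is transcribed.
So PexK is produced and active.
Autoinducer-2 is present, so OrvM is active.
No repressor is bound and PexK and OrvM are active, so *nolN* is transcribed.
So NolN is produced and active.
Shikimate is present, so BexD is active.
With repressor BexD bound, *sibS* is not transcribed.
So SibS is not produced.
No repressor is bound and NolN is active, so *elnU* is transcribed.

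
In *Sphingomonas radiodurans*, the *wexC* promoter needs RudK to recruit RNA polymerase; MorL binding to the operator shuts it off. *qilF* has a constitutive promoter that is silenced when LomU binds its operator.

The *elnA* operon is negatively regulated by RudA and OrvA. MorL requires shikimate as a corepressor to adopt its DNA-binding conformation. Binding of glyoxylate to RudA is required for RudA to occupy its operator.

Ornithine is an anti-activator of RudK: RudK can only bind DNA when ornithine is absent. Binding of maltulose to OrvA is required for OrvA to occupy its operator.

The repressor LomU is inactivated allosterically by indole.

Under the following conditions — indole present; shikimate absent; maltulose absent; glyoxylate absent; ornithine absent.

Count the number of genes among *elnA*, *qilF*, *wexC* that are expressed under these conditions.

Glyoxylate is absent, so RudA is inactive.
Maltulose is absent, so OrvA is inactive.
With no repressor bound, *elnA* is transcribed.
→ *elnA* is ON.
Indole is present, so LomU is inactive.
With no repressor bound, *qilF* is transcribed.
→ *qilF* is ON.
Shikimate is absent, so MorL is inactive.
Ornithine is absent, so RudK is active.
No repressor is bound and RudK is active, so *wexC* is transcribed.
→ *wexC* is ON.
3 of the 3 genes are transcribed.

3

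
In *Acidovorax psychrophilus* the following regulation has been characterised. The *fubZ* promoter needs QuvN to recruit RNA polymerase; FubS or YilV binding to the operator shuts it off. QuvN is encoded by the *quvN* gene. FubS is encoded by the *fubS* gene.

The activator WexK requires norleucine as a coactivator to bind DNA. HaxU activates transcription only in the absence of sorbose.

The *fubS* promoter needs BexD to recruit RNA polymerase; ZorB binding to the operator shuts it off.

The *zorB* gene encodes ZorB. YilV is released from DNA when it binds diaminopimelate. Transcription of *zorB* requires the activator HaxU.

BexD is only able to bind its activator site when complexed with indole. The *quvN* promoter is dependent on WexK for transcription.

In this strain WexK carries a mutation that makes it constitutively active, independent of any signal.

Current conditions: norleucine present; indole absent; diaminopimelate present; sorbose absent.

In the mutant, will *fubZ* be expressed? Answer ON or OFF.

Indole is absent, so BexD is inactive.
Sorbose is absent, so HaxU is active.
No repressor is bound and HaxU is active, so *zorB* is transcribed.
So ZorB is produced and active.
With repressor ZorB bound, *fubS* is not transcribed.
So FubS is not produced.
WexK is constitutively active in this strain.
No repressor is bound and WexK is active, so *quvN* is transcribed.
So QuvN is produced and active.
Diaminopimelate is present, so YilV is inactive.
No repressor is bound and QuvN is active, so *fubZ* is transcribed.

ON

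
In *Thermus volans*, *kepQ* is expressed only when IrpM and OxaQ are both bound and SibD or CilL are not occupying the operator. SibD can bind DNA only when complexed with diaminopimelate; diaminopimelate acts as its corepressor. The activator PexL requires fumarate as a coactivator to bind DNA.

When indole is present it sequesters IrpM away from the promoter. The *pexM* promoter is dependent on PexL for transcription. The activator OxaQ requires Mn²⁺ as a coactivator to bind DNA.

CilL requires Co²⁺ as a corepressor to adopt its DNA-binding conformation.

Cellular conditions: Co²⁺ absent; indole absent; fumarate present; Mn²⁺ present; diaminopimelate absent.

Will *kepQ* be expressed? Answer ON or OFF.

Diaminopimelate is absent, so SibD is inactive.
Co²⁺ is absent, so CilL is inactive.
Indole is absent, so IrpM is active.
Mn²⁺ is present, so OxaQ is active.
No repressor is bound and IrpM and OxaQ are active, so *kepQ* is transcribed.

ON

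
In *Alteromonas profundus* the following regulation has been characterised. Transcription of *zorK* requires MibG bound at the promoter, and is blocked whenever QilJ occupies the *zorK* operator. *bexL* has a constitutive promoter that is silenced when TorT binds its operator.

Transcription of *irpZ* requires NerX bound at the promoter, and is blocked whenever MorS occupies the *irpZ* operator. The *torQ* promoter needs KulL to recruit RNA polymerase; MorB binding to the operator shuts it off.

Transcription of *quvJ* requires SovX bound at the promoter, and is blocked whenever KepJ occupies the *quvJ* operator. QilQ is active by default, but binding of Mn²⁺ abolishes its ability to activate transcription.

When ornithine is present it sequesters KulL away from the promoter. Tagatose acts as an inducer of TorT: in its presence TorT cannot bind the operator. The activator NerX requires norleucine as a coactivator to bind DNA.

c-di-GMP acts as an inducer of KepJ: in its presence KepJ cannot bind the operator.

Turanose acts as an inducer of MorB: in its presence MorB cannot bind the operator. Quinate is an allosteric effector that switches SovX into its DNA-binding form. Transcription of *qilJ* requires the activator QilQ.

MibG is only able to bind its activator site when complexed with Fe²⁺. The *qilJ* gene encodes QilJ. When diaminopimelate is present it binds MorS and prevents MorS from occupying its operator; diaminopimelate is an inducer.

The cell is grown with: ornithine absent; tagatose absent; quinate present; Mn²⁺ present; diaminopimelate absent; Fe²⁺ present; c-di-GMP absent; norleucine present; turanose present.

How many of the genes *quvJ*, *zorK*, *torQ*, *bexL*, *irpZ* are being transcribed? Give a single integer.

2

c-di-GMP is absent, so KepJ is active.
Quinate is present, so SovX is active.
With repressor KepJ bound, *quvJ* is not transcribed.
→ *quvJ* is OFF.
Fe²⁺ is present, so MibG is active.
Mn²⁺ is present, so QilQ is inactive.
Required activator QilQ is absent, so *qilJ* is not transcribed.
So QilJ is not produced.
No repressor is bound and MibG is active, so *zorK* is transcribed.
→ *zorK* is ON.
Turanose is present, so MorB is inactive.
Ornithine is absent, so KulL is active.
No repressor is bound and KulL is active, so *torQ* is transcribed.
→ *torQ* is ON.
Tagatose is absent, so TorT is active.
With repressor TorT bound, *bexL* is not transcribed.
→ *bexL* is OFF.
Diaminopimelate is absent, so MorS is active.
Norleucine is present, so NerX is active.
With repressor MorS bound, *irpZ* is not transcribed.
→ *irpZ* is OFF.
2 of the 5 genes are transcribed.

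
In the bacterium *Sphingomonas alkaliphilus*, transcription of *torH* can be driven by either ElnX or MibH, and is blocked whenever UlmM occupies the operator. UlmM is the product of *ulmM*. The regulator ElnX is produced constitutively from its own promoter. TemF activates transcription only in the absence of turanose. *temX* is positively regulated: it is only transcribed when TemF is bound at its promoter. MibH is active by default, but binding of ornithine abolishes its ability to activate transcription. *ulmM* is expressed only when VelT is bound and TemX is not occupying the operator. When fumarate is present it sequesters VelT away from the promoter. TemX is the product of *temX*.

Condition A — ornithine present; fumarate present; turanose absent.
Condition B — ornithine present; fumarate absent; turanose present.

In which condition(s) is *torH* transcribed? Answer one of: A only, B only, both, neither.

A only

Condition A:
ElnX is produced constitutively and is active.
Ornithine is present, so MibH is inactive.
Fumarate is present, so VelT is inactive.
Turanose is absent, so TemF is active.
No repressor is bound and TemF is active, so *temX* is transcribed.
So TemX is produced and active.
With repressor TemX bound, *ulmM* is not transcribed.
So UlmM is not produced.
Activator ElnX is present, so *torH* is transcribed.
→ *torH* is ON in A.
Condition B:
ElnX is produced constitutively and is active.
Ornithine is present, so MibH is inactive.
Fumarate is absent, so VelT is active.
Turanose is present, so TemF is inactive.
Required activator TemF is absent, so *temX* is not transcribed.
So TemX is not produced.
No repressor is bound and VelT is active, so *ulmM* is transcribed.
So UlmM is produced and active.
With repressor UlmM bound, *torH* is not transcribed.
→ *torH* is OFF in B.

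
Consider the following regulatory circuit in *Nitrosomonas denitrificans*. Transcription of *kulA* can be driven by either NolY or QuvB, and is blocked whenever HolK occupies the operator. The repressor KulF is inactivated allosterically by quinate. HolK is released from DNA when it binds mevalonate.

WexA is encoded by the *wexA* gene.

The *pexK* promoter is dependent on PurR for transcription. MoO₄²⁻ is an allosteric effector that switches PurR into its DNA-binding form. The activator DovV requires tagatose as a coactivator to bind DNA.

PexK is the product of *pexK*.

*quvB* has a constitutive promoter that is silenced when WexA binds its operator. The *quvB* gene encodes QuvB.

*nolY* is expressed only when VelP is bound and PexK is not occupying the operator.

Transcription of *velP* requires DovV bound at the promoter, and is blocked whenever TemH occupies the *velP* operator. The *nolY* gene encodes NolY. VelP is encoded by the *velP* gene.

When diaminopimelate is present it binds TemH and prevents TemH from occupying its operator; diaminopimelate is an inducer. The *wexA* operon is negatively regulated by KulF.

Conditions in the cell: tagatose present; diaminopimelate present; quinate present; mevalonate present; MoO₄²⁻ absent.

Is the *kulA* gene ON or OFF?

ON

MoO₄²⁻ is absent, so PurR is inactive.
Required activator PurR is absent, so *pexK* is not transcribed.
So PexK is not produced.
Diaminopimelate is present, so TemH is inactive.
Tagatose is present, so DovV is active.
No repressor is bound and DovV is active, so *velP* is transcribed.
So VelP is produced and active.
No repressor is bound and VelP is active, so *nolY* is transcribed.
So NolY is produced and active.
Mevalonate is present, so HolK is inactive.
Quinate is present, so KulF is inactive.
With no repressor bound, *wexA* is transcribed.
So WexA is produced and active.
With repressor WexA bound, *quvB* is not transcribed.
So QuvB is not produced.
Activator NolY is present, so *kulA* is transcribed.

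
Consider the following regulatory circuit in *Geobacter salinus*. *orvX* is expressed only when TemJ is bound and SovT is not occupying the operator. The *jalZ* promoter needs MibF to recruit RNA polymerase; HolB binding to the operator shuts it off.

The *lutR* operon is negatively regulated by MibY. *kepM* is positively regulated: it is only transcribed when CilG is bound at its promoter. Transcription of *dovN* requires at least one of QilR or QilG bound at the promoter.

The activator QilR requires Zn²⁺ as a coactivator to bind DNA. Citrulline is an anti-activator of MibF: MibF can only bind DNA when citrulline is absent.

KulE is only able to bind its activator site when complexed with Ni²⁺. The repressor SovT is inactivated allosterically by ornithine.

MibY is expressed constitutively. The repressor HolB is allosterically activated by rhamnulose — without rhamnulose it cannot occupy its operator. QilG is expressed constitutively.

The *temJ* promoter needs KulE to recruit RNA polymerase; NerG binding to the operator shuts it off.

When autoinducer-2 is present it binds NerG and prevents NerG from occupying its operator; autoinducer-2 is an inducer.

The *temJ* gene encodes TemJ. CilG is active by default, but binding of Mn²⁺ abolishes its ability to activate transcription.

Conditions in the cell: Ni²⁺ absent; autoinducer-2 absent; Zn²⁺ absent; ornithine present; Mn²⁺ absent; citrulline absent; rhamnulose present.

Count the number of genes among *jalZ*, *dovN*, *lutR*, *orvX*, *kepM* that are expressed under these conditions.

2

Citrulline is absent, so MibF is active.
Rhamnulose is present, so HolB is active.
With repressor HolB bound, *jalZ* is not transcribed.
→ *jalZ* is OFF.
Zn²⁺ is absent, so QilR is inactive.
QilG is produced constitutively and is active.
Activator QilG is present, so *dovN* is transcribed.
→ *dovN* is ON.
MibY is produced constitutively and is active.
With repressor MibY bound, *lutR* is not transcribed.
→ *lutR* is OFF.
Autoinducer-2 is absent, so NerG is active.
Ni²⁺ is absent, so KulE is inactive.
With repressor NerG bound, *temJ* is not transcribed.
So TemJ is not produced.
Ornithine is present, so SovT is inactive.
Required activator TemJ is absent, so *orvX* is not transcribed.
→ *orvX* is OFF.
Mn²⁺ is absent, so CilG is active.
No repressor is bound and CilG is active, so *kepM* is transcribed.
→ *kepM* is ON.
2 of the 5 genes are transcribed.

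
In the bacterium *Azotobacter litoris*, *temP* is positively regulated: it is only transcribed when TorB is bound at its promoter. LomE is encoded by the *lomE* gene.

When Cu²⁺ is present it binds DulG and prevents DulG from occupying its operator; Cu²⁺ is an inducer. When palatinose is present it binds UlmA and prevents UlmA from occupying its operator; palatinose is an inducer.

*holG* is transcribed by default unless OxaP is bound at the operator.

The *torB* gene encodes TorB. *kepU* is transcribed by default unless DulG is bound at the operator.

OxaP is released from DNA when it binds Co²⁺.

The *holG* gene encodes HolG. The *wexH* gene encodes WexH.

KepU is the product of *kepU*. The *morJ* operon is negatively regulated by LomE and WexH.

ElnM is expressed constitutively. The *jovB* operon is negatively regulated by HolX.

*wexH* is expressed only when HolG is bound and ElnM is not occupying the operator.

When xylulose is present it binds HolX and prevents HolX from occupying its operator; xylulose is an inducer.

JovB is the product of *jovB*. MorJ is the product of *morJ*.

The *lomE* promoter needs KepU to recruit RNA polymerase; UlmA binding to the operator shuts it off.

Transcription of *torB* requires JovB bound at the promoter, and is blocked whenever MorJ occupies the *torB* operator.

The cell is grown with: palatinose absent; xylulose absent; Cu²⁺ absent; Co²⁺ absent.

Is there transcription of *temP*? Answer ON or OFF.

OFF

Cu²⁺ is absent, so DulG is active.
With repressor DulG bound, *kepU* is not transcribed.
So KepU is not produced.
Palatinose is absent, so UlmA is active.
With repressor UlmA bound, *lomE* is not transcribed.
So LomE is not produced.
Co²⁺ is absent, so OxaP is active.
With repressor OxaP bound, *holG* is not transcribed.
So HolG is not produced.
ElnM is produced constitutively and is active.
With repressor ElnM bound, *wexH* is not transcribed.
So WexH is not produced.
With no repressor bound, *morJ* is transcribed.
So MorJ is produced and active.
Xylulose is absent, so HolX is active.
With repressor HolX bound, *jovB* is not transcribed.
So JovB is not produced.
With repressor MorJ bound, *torB* is not transcribed.
So TorB is not produced.
Required activator TorB is absent, so *temP* is not transcribed.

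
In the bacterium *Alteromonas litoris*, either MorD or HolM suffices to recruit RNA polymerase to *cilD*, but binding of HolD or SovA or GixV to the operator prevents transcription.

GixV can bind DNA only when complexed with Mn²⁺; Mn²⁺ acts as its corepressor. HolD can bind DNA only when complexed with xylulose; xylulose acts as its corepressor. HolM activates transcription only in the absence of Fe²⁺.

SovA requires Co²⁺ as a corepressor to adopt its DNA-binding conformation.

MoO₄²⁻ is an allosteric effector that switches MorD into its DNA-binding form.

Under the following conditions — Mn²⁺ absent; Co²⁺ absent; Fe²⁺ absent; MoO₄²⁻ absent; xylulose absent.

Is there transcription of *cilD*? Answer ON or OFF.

Xylulose is absent, so HolD is inactive.
MoO₄²⁻ is absent, so MorD is inactive.
Co²⁺ is absent, so SovA is inactive.
Fe²⁺ is absent, so HolM is active.
Mn²⁺ is absent, so GixV is inactive.
Activator HolM is present, so *cilD* is transcribed.

ON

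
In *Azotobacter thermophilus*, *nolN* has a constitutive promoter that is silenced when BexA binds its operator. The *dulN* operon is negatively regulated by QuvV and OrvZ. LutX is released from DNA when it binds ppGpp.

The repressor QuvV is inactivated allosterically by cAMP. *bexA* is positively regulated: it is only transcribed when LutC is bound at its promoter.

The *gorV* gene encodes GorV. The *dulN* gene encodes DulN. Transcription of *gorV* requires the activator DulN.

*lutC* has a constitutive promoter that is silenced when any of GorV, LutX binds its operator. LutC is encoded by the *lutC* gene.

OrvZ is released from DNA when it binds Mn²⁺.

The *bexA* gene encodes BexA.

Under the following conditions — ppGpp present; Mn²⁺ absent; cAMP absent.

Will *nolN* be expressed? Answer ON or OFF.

cAMP is absent, so QuvV is active.
Mn²⁺ is absent, so OrvZ is active.
With repressor QuvV bound, *dulN* is not transcribed.
So DulN is not produced.
Required activator DulN is absent, so *gorV* is not transcribed.
So GorV is not produced.
ppGpp is present, so LutX is inactive.
With no repressor bound, *lutC* is transcribed.
So LutC is produced and active.
No repressor is bound and LutC is active, so *bexA* is transcribed.
So BexA is produced and active.
With repressor BexA bound, *nolN* is not transcribed.

OFF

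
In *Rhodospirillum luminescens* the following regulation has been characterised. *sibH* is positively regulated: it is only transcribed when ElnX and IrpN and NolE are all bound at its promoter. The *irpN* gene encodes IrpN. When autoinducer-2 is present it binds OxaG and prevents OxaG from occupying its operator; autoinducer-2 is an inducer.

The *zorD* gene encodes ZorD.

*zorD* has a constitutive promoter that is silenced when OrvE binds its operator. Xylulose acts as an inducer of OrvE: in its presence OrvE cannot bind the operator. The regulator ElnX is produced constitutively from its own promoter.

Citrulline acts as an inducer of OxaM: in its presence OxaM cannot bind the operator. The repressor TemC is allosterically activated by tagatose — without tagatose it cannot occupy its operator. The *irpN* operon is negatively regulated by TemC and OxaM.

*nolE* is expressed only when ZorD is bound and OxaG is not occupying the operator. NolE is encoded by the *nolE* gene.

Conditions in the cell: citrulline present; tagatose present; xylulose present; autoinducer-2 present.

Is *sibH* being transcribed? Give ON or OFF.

OFF

ElnX is produced constitutively and is active.
Tagatose is present, so TemC is active.
Citrulline is present, so OxaM is inactive.
With repressor TemC bound, *irpN* is not transcribed.
So IrpN is not produced.
Autoinducer-2 is present, so OxaG is inactive.
Xylulose is present, so OrvE is inactive.
With no repressor bound, *zorD* is transcribed.
So ZorD is produced and active.
No repressor is bound and ZorD is active, so *nolE* is transcribed.
So NolE is produced and active.
Required activator IrpN is absent, so *sibH* is not transcribed.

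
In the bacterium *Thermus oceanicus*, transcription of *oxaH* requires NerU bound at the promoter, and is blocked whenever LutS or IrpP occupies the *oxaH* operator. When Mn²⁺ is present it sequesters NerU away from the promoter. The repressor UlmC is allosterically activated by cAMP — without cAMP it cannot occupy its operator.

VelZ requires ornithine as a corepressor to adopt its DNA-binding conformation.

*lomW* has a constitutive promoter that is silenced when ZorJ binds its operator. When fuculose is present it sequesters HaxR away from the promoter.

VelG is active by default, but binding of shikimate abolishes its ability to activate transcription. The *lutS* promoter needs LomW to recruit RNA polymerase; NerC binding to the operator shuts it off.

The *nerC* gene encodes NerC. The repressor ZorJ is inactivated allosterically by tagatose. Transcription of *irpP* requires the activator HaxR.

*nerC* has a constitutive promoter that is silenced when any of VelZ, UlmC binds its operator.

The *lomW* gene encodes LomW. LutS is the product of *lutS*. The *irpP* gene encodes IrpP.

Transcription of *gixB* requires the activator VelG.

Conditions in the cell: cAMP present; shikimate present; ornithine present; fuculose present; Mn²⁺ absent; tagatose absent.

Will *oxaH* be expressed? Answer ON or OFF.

ON

Tagatose is absent, so ZorJ is active.
With repressor ZorJ bound, *lomW* is not transcribed.
So LomW is not produced.
Ornithine is present, so VelZ is active.
cAMP is present, so UlmC is active.
With repressor VelZ bound, *nerC* is not transcribed.
So NerC is not produced.
Required activator LomW is absent, so *lutS* is not transcribed.
So LutS is not produced.
Fuculose is present, so HaxR is inactive.
Required activator HaxR is absent, so *irpP* is not transcribed.
So IrpP is not produced.
Mn²⁺ is absent, so NerU is active.
No repressor is bound and NerU is active, so *oxaH* is transcribed.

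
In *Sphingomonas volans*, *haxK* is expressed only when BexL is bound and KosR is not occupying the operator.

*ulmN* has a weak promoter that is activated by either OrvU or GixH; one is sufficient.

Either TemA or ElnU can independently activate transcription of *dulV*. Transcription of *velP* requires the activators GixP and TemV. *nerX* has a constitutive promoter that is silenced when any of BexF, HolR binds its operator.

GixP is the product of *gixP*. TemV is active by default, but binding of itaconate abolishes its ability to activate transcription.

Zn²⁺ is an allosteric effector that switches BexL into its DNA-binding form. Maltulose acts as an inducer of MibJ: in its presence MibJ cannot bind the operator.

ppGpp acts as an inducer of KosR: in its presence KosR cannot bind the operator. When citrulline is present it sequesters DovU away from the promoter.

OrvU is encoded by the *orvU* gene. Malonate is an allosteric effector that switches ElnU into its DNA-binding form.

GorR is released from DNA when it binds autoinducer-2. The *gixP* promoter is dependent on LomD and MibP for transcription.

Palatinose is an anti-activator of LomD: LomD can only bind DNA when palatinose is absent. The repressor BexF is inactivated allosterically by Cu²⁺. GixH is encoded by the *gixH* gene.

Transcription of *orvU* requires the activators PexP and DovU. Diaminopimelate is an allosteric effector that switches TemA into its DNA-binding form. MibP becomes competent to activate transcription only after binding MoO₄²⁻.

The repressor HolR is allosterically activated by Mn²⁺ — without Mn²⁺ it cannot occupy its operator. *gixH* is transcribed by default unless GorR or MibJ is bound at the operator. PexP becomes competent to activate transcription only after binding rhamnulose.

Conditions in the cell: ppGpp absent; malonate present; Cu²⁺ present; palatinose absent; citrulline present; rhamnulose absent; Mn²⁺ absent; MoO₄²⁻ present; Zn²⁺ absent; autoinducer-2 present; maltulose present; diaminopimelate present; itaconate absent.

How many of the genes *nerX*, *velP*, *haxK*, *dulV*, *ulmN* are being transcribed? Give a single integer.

4

Cu²⁺ is present, so BexF is inactive.
Mn²⁺ is absent, so HolR is inactive.
With no repressor bound, *nerX* is transcribed.
→ *nerX* is ON.
Palatinose is absent, so LomD is active.
MoO₄²⁻ is present, so MibP is active.
No repressor is bound and LomD and MibP are active, so *gixP* is transcribed.
So GixP is produced and active.
Itaconate is absent, so TemV is active.
No repressor is bound and GixP and TemV are active, so *velP* is transcribed.
→ *velP* is ON.
ppGpp is absent, so KosR is active.
Zn²⁺ is absent, so BexL is inactive.
With repressor KosR bound, *haxK* is not transcribed.
→ *haxK* is OFF.
Diaminopimelate is present, so TemA is active.
Malonate is present, so ElnU is active.
Activator TemA is present, so *dulV* is transcribed.
→ *dulV* is ON.
Rhamnulose is absent, so PexP is inactive.
Citrulline is present, so DovU is inactive.
Required activator PexP is absent, so *orvU* is not transcribed.
So OrvU is not produced.
Autoinducer-2 is present, so GorR is inactive.
Maltulose is present, so MibJ is inactive.
With no repressor bound, *gixH* is transcribed.
So GixH is produced and active.
Activator GixH is present, so *ulmN* is transcribed.
→ *ulmN* is ON.
4 of the 5 genes are transcribed.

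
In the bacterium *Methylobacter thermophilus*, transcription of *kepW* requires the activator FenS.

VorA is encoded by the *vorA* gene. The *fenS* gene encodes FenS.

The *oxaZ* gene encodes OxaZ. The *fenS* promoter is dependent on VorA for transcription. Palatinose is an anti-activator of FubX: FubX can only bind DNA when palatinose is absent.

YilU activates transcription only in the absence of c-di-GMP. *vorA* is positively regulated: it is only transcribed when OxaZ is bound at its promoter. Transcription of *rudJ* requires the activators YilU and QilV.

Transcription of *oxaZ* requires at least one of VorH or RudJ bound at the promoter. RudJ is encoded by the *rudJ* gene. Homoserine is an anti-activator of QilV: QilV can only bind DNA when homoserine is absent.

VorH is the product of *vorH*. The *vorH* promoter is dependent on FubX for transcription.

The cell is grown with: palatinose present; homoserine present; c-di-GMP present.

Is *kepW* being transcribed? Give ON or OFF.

Palatinose is present, so FubX is inactive.
Required activator FubX is absent, so *vorH* is not transcribed.
So VorH is not produced.
c-di-GMP is present, so YilU is inactive.
Homoserine is present, so QilV is inactive.
Required activator YilU is absent, so *rudJ* is not transcribed.
So RudJ is not produced.
No activator is available at the *oxaZ* promoter, so *oxaZ* is not transcribed.
So OxaZ is not produced.
Required activator OxaZ is absent, so *vorA* is not transcribed.
So VorA is not produced.
Required activator VorA is absent, so *fenS* is not transcribed.
So FenS is not produced.
Required activator FenS is absent, so *kepW* is not transcribed.

OFF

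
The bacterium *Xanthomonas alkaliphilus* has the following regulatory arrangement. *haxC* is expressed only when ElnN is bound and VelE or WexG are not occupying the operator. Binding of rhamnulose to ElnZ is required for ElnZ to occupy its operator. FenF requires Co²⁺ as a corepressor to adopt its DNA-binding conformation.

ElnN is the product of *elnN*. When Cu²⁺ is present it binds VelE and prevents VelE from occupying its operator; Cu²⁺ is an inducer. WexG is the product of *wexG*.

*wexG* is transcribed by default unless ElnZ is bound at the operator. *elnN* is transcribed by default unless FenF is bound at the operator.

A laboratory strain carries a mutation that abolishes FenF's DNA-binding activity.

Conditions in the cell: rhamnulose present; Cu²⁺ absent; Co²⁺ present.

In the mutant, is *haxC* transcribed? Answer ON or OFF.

OFF

FenF is non-functional in this strain, so it has no effect.
With no repressor bound, *elnN* is transcribed.
So ElnN is produced and active.
Cu²⁺ is absent, so VelE is active.
Rhamnulose is present, so ElnZ is active.
With repressor ElnZ bound, *wexG* is not transcribed.
So WexG is not produced.
With repressor VelE bound, *haxC* is not transcribed.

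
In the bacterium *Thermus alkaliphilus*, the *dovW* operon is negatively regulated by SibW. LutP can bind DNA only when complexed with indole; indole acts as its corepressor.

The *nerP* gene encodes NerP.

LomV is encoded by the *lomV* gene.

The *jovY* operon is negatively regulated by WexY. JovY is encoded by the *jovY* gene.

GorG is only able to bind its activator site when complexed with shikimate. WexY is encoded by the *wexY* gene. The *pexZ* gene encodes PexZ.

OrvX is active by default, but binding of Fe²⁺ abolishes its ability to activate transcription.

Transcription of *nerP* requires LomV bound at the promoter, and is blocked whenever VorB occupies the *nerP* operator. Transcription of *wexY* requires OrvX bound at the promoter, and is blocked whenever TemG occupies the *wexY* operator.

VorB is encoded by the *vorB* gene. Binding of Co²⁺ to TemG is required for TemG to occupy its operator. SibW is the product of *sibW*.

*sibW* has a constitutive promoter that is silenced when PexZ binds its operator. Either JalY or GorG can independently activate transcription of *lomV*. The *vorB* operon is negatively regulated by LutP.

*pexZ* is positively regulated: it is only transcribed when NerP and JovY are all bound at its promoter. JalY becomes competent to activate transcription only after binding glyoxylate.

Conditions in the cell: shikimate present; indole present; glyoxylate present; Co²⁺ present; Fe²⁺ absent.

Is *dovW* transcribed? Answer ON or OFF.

ON

Indole is present, so LutP is active.
With repressor LutP bound, *vorB* is not transcribed.
So VorB is not produced.
Glyoxylate is present, so JalY is active.
Shikimate is present, so GorG is active.
Activator JalY is present, so *lomV* is transcribed.
So LomV is produced and active.
No repressor is bound and LomV is active, so *nerP* is transcribed.
So NerP is produced and active.
Fe²⁺ is absent, so OrvX is active.
Co²⁺ is present, so TemG is active.
With repressor TemG bound, *wexY* is not transcribed.
So WexY is not produced.
With no repressor bound, *jovY* is transcribed.
So JovY is produced and active.
No repressor is bound and NerP and JovY are active, so *pexZ* is transcribed.
So PexZ is produced and active.
With repressor PexZ bound, *sibW* is not transcribed.
So SibW is not produced.
With no repressor bound, *dovW* is transcribed.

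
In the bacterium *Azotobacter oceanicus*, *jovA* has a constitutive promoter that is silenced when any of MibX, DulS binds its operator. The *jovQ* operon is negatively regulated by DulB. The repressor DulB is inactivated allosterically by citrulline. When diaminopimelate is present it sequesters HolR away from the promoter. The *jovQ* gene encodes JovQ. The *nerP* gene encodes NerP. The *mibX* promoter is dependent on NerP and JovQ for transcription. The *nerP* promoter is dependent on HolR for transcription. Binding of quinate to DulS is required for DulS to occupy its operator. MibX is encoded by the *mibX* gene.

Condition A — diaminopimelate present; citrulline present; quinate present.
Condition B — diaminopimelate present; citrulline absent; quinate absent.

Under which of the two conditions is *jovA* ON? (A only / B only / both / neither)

B only

Condition A:
Diaminopimelate is present, so HolR is inactive.
Required activator HolR is absent, so *nerP* is not transcribed.
So NerP is not produced.
Citrulline is present, so DulB is inactive.
With no repressor bound, *jovQ* is transcribed.
So JovQ is produced and active.
Required activator NerP is absent, so *mibX* is not transcribed.
So MibX is not produced.
Quinate is present, so DulS is active.
With repressor DulS bound, *jovA* is not transcribed.
→ *jovA* is OFF in A.
Condition B:
Diaminopimelate is present, so HolR is inactive.
Required activator HolR is absent, so *nerP* is not transcribed.
So NerP is not produced.
Citrulline is absent, so DulB is active.
With repressor DulB bound, *jovQ* is not transcribed.
So JovQ is not produced.
Required activator NerP is absent, so *mibX* is not transcribed.
So MibX is not produced.
Quinate is absent, so DulS is inactive.
With no repressor bound, *jovA* is transcribed.
→ *jovA* is ON in B.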